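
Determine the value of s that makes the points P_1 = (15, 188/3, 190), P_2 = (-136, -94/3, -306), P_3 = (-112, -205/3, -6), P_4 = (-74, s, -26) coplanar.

-32/3

The points are coplanar iff P_1P_2 · (P_1P_3 × P_1P_4) = 0.
Expanding, this is linear in s: (33396)s + (356224) = 0.
So s = -32/3.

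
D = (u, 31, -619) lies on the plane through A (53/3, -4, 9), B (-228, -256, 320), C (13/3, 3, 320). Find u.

The plane through A, B, C has equation −80549x + (216767/3)y − (15239/3)z = -1757772.
Substituting D: (-80549)u + (16152718/3) = -1757772, so u = 266/3.

266/3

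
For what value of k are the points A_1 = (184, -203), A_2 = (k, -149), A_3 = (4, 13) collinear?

The three points are collinear iff det[A_1A_2; A_1A_3] = 0.
This determinant is linear in k: (216)k + (-30024) = 0, so k = 139.

139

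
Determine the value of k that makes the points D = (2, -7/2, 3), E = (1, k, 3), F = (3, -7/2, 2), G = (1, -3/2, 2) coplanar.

Coplanarity ⇔ det[DE; DF; DG] = 0.
Expanding, this is linear in k: (2)k + (5) = 0.
So k = -5/2.

-5/2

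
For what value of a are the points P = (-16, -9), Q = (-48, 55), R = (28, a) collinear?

-97

Collinearity: (R − P) must be parallel to (Q − P) = (-32, 64).
Cross-multiplying the components: (a − (-9))·(-32) = (44)·(64).
Solving gives a = -97.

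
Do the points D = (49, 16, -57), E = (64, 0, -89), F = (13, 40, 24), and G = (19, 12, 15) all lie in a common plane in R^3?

A normal to the plane through D, E, F is n = DE × DF = (-528, -63, -216).
The plane has equation n·P = -14568. For G: n·G = -14028.
-14028 ≠ -14568, so G is off the plane.

No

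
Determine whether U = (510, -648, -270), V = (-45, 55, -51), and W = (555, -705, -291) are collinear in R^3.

UV = (-555, 703, 219), UW = (45, -57, -21).
Comparing components 2 and 3: (703)(-21) − (219)(-57) = -2280 ≠ 0, so UV and UW are not parallel and the points are not collinear.

No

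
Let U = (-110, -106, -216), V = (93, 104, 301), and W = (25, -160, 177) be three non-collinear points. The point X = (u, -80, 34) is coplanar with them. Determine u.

The plane through U, V, W has equation 110448x − 9984y − 39312z = -2599584.
Substituting X: (110448)u + (-537888) = -2599584, so u = -56/3.

-56/3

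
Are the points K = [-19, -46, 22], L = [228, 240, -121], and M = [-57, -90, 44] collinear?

KL = (247, 286, -143), KM = (-38, -44, 22).
Each component of KM is -2/13 times the corresponding component of KL, so KM = -2/13·KL and the points are collinear.

Yes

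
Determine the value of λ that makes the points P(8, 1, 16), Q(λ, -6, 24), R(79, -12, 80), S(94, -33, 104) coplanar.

13

Normal to plane PRS: n = (1032, -744, -1296); plane equation n·X = -13224.
Requiring n·Q = -13224: (1032)λ + (-26640) = -13224.
So λ = 13.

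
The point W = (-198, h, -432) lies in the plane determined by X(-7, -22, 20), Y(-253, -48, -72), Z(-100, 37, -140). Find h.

167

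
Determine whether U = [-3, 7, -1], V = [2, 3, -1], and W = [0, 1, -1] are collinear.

UV = (5, -4, 0), UW = (3, -6, 0).
UV × UW = (0, 0, -18).
The cross product is nonzero, so the points do not lie on one line.

No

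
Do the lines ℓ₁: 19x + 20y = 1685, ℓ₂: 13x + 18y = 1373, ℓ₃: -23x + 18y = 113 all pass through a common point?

Intersecting ℓ₁ and ℓ₂: solving the 2×2 system gives (x, y) = (35, 51).
Substitute into ℓ₃: (-23)(35) + (18)(51) = 113.
This equals 113, so (35, 51) lies on all three lines and they are concurrent.

Yes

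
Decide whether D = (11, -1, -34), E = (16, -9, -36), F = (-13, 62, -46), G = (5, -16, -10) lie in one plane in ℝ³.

Yes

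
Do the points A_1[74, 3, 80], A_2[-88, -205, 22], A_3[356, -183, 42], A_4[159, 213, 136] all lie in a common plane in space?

No

With A_1 as base: A_1A_2 = (-162, -208, -58), A_1A_3 = (282, -186, -38), A_1A_4 = (85, 210, 56).
A_1A_3 × A_1A_4 = (-2436, -19022, 75030).
A_1A_2 · (A_1A_3 × A_1A_4) = -532.
Since -532 ≠ 0, the four points are not coplanar.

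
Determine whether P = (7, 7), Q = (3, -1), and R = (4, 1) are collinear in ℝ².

Yes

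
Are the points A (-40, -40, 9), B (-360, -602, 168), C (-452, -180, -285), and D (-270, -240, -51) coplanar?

Yes

The four points are coplanar iff the 3×3 determinant with rows AB, AC, AD is zero.
Rows: (-320, -562, 159), (-412, -140, -294), (-230, -200, -60).
Expanding along the first row: (-320)(-50400) − (-562)(-42900) + (159)(50200) = 0.
Zero determinant ⇒ coplanar.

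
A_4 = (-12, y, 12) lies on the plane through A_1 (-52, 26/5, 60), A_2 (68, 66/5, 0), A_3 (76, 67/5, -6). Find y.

16/5

A normal to the plane is n = A_1A_2 × A_1A_3 = (-36, 240, -40).
A_4 lies in the plane iff n · A_1A_4 = 0.
This gives (240)y + (-768) = 0, so y = 16/5.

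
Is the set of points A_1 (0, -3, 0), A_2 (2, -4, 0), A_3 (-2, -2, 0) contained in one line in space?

Yes

A_1A_2 = (2, -1, 0), A_1A_3 = (-2, 1, 0).
Each component of A_1A_3 is -1 times the corresponding component of A_1A_2, so A_1A_3 = -1·A_1A_2 and the points are collinear.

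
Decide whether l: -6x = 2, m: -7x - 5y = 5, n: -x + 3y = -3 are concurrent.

No

Intersecting l and m: solving the 2×2 system gives (x, y) = (-1/3, -8/15).
Substitute into n: (-1)(-1/3) + (3)(-8/15) = -19/15.
But n requires -3 ≠ -19/15, so the three lines have no common point.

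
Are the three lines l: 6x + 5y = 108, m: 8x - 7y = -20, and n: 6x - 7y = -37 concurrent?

No

Intersecting l and m: solving the 2×2 system gives (x, y) = (8, 12).
Substitute into n: (6)(8) + (-7)(12) = -36.
But n requires -37 ≠ -36, so the three lines have no common point.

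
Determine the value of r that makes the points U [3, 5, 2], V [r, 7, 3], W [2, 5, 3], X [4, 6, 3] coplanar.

6

Normal to plane UWX: n = (-1, 2, -1); plane equation n·P = 5.
Requiring n·V = 5: (-1)r + (11) = 5.
So r = 6.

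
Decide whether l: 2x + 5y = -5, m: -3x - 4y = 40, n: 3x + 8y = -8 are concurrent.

Intersecting l and m: solving the 2×2 system gives (x, y) = (-180/7, 65/7).
Substitute into n: (3)(-180/7) + (8)(65/7) = -20/7.
But n requires -8 ≠ -20/7, so the three lines have no common point.

No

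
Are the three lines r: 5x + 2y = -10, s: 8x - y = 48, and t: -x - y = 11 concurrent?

The three lines meet at one point iff the augmented coefficient matrix [aᵢ bᵢ cᵢ] has rank < 3, i.e. its determinant vanishes.
Here the determinant is 3.
Nonzero, so no common point exists.

No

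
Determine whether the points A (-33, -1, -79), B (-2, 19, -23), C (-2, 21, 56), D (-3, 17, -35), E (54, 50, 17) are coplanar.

No

The plane through A, B, C has normal n = AB × AC = (1468, -2449, 62) and equation n·P = -50893.
Checking the remaining points: n·D = -48207, n·E = -42124.
Since n·D = -48207 ≠ -50893, D is off the plane and the points are not all coplanar.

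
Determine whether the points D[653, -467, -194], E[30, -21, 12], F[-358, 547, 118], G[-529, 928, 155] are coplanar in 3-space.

The four points are coplanar iff the 3×3 determinant with rows DE, DF, DG is zero.
Rows: (-623, 446, 206), (-1011, 1014, 312), (-1182, 1395, 349).
Expanding along the first row: (-623)(-81354) − (446)(15945) + (206)(-211797) = -58110.
Nonzero ⇒ not coplanar.

No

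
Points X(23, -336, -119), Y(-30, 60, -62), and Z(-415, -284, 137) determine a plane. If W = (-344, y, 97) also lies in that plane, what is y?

Coplanarity requires XY · (XZ × XW) = 0.
XY = (-53, 396, 57), XZ = (-438, 52, 256); the triple product is linear in y with coefficient -11398 and constant term -3077460.
Setting it to zero: y = -270.

-270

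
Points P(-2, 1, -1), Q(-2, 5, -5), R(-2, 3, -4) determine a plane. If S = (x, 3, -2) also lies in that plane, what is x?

A normal to the plane is n = PQ × PR = (-4, 0, 0).
S lies in the plane iff n · PS = 0.
This gives (-4)x + (-8) = 0, so x = -2.

-2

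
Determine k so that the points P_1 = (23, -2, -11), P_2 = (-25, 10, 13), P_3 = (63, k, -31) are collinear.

-12

Collinearity requires P_1P_2 × P_1P_3 = 0; each component is linear in k.
The x-component gives (-24)k + (-288) = 0, so k = -12.
The remaining components then also vanish.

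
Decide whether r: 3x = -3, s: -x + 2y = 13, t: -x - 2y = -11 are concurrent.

Lines aᵢx + bᵢy = cᵢ with pairwise distinct directions are concurrent exactly when det[aᵢ bᵢ cᵢ] = 0.
Here the determinant is 0.
It vanishes, so the lines are concurrent at (-1, 6).

Yes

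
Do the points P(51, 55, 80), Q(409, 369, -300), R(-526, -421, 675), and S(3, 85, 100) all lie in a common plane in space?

No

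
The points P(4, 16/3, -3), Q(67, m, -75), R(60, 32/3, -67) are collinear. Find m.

34/3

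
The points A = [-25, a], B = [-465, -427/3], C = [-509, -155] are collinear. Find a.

-47/3

The three points are collinear iff det[AB; AC] = 0.
This determinant is linear in a: (-44)a + (-2068/3) = 0, so a = -47/3.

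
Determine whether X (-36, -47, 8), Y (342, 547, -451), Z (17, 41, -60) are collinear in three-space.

No

XY = (378, 594, -459), XZ = (53, 88, -68).
XY × XZ = (0, 1377, 1782).
The cross product is nonzero, so the points do not lie on one line.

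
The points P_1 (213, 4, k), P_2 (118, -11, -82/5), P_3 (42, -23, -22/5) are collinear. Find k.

-157/5

Collinearity requires P_1P_2 × P_1P_3 = 0; each component is linear in k.
The x-component gives (-12)k + (-1884/5) = 0, so k = -157/5.
The remaining components then also vanish.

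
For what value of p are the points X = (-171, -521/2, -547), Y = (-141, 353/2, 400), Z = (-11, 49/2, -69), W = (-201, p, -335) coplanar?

Coplanarity ⇔ det[XY; XZ; XW] = 0.
Expanding, this is linear in p: (137180)p + (24555220) = 0.
So p = -179.

-179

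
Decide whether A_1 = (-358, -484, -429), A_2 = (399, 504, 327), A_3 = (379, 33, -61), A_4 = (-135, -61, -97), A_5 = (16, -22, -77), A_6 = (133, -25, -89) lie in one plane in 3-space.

The plane through A_1, A_2, A_3 has normal n = A_1A_2 × A_1A_3 = (-27268, 278596, -336787) and equation n·P = 19403103.
Checking the remaining points: n·A_4 = 19355163, n·A_5 = 19367199, n·A_6 = 19382499.
Since n·A_4 = 19355163 ≠ 19403103, A_4 is off the plane and the points are not all coplanar.

No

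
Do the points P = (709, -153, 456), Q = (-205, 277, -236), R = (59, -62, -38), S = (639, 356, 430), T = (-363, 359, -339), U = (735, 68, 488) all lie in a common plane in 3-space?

No

The plane through P, Q, R has normal n = PQ × PR = (-149448, -1716, 196326) and equation n·X = -16171428.
Checking the remaining points: n·S = -11687988, n·T = -12920934, n·U = -14153880.
Since n·S = -11687988 ≠ -16171428, S is off the plane and the points are not all coplanar.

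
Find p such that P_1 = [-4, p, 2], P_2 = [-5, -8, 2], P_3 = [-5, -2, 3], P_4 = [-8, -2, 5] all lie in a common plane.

The points are coplanar iff P_1P_2 · (P_1P_3 × P_1P_4) = 0.
Expanding, this is linear in p: (3)p + (12) = 0.
So p = -4.

-4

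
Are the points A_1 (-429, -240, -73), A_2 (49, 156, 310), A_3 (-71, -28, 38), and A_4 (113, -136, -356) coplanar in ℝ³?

Yes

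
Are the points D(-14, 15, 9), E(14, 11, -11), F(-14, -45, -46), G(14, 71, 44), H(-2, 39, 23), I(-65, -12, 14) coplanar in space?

No

The plane through D, E, F has normal n = DE × DF = (-980, 1540, -1680) and equation n·P = 21700.
Checking the remaining points: n·G = 21700, n·H = 23380, n·I = 21700.
Since n·H = 23380 ≠ 21700, H is off the plane and the points are not all coplanar.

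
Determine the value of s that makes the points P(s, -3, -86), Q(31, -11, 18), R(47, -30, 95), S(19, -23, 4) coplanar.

-1

Coplanarity ⇔ det[PQ; PR; PS] = 0.
Expanding, this is linear in s: (-1190)s + (-1190) = 0.
So s = -1.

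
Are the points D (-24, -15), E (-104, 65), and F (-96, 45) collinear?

DE = (-80, 80), DF = (-72, 60).
det[DE; DF] = (-80)(60) − (80)(-72) = 960.
The determinant is nonzero, so they are not collinear.

No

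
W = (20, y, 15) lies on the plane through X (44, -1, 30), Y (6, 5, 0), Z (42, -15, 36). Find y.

-14/3

The plane through X, Y, Z has equation −384x + 288y + 544z = -864.
Substituting W: (288)y + (480) = -864, so y = -14/3.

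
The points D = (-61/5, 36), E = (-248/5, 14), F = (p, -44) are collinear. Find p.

-741/5

Collinearity: (F − D) must be parallel to (E − D) = (-187/5, -22).
Cross-multiplying the components: (p − (-61/5))·(-22) = (-80)·(-187/5).
Solving gives p = -741/5.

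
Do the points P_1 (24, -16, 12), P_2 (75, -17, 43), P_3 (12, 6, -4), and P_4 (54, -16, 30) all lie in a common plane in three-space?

A normal to the plane through P_1, P_2, P_3 is n = P_1P_2 × P_1P_3 = (-666, 444, 1110).
The plane has equation n·P = -9768. For P_4: n·P_4 = -9768.
Equal, so P_4 lies in the plane and all four are coplanar.

Yes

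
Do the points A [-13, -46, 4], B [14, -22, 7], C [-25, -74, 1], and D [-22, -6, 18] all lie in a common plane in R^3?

No

The four points are coplanar iff the 3×3 determinant with rows AB, AC, AD is zero.
Rows: (27, 24, 3), (-12, -28, -3), (-9, 40, 14).
Expanding along the first row: (27)(-272) − (24)(-195) + (3)(-732) = -4860.
Nonzero ⇒ not coplanar.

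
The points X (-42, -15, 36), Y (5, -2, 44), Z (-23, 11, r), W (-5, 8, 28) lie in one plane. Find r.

Normal to plane XYW: n = (-288, 672, 600); plane equation n·P = 23616.
Requiring n·Z = 23616: (600)r + (14016) = 23616.
So r = 16.

16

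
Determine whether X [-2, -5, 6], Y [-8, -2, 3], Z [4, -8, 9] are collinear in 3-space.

XY = (-6, 3, -3), XZ = (6, -3, 3).
Each component of XZ is -1 times the corresponding component of XY, so XZ = -1·XY and the points are collinear.

Yes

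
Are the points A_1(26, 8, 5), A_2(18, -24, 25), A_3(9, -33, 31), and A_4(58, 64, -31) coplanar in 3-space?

Yes

The four points are coplanar iff the 3×3 determinant with rows A_1A_2, A_1A_3, A_1A_4 is zero.
Rows: (-8, -32, 20), (-17, -41, 26), (32, 56, -36).
Expanding along the first row: (-8)(20) − (-32)(-220) + (20)(360) = 0.
Zero determinant ⇒ coplanar.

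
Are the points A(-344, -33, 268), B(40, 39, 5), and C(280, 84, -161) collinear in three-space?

No

AB = (384, 72, -263), AC = (624, 117, -429).
Comparing components 2 and 3: (72)(-429) − (-263)(117) = -117 ≠ 0, so AB and AC are not parallel and the points are not collinear.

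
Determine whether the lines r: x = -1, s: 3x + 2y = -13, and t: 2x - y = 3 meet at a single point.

Intersecting r and s: solving the 2×2 system gives (x, y) = (-1, -5).
Substitute into t: (2)(-1) + (-1)(-5) = 3.
This equals 3, so (-1, -5) lies on all three lines and they are concurrent.

Yes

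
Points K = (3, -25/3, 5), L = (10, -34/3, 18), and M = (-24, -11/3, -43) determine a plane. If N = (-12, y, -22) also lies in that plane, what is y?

The plane through K, L, M has equation (250/3)x − 15y − (145/3)z = 400/3.
Substituting N: (-15)y + (190/3) = 400/3, so y = -14/3.

-14/3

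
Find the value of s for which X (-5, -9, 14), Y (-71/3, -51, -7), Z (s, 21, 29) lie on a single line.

25/3

Direction XY = (-56/3, -42, -21). From the y-coordinate of Z, the parameter along the line is τ = (21 − (-9))/(-42) = -5/7.
Then s = (-5) + (-5/7)·(-56/3) = 25/3.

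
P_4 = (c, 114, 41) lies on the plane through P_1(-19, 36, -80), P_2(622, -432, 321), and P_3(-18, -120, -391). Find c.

A normal to the plane is n = P_1P_2 × P_1P_3 = (208104, 199752, -99528).
P_4 lies in the plane iff n · P_1P_4 = 0.
This gives (208104)c + (7491744) = 0, so c = -36.

-36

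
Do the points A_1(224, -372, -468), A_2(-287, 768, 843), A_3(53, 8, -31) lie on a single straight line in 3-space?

A_1A_2 = (-511, 1140, 1311), A_1A_3 = (-171, 380, 437).
Comparing components 3 and 1: (1311)(-171) − (-511)(437) = -874 ≠ 0, so A_1A_2 and A_1A_3 are not parallel and the points are not collinear.

No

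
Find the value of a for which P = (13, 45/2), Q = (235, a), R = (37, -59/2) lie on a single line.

-917/2

The three points are collinear iff det[PQ; PR] = 0.
This determinant is linear in a: (-24)a + (-11004) = 0, so a = -917/2.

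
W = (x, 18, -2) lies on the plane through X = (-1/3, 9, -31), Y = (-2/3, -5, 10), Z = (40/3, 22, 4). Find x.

The plane through X, Y, Z has equation −1023x + 572y + 187z = -308.
Substituting W: (-1023)x + (9922) = -308, so x = 10.

10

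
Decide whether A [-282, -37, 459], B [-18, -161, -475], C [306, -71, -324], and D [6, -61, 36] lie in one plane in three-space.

A normal to the plane through A, B, C is n = AB × AC = (65336, -342480, 63936).
The plane has equation n·P = 23593632. For D: n·D = 23584992.
23584992 ≠ 23593632, so D is off the plane.

No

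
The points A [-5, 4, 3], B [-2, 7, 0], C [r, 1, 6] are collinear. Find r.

-8

Collinearity requires AB × AC = 0; each component is linear in r.
The y-component gives (-3)r + (-24) = 0, so r = -8.
The remaining components then also vanish.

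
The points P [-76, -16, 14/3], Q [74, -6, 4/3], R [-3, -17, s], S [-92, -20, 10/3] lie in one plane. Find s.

The points are coplanar iff PQ · (PR × PS) = 0.
Expanding, this is linear in s: (440)s + (440/3) = 0.
So s = -1/3.

-1/3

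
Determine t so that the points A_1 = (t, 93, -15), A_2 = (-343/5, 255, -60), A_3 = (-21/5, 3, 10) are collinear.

-136/5

Direction A_2A_3 = (322/5, -252, 70). From the y-coordinate of A_1, the parameter along the line is τ = (93 − 255)/(-252) = 9/14.
Then t = (-343/5) + 9/14·(322/5) = -136/5.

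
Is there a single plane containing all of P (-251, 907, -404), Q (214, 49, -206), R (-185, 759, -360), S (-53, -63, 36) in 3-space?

With P as base: PQ = (465, -858, 198), PR = (66, -148, 44), PS = (198, -970, 440).
PR × PS = (-22440, -20328, -34716).
PQ · (PR × PS) = 133056.
Since 133056 ≠ 0, the four points are not coplanar.

No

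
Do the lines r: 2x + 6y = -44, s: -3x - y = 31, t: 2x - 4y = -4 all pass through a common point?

Intersecting r and s: solving the 2×2 system gives (x, y) = (-71/8, -35/8).
Substitute into t: (2)(-71/8) + (-4)(-35/8) = -1/4.
But t requires -4 ≠ -1/4, so the three lines have no common point.

No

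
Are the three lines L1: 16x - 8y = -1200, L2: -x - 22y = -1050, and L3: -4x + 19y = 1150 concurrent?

Yes

The three lines meet at one point iff the augmented coefficient matrix [aᵢ bᵢ cᵢ] has rank < 3, i.e. its determinant vanishes.
Here the determinant is 0.
It vanishes, so the lines are concurrent at (-50, 50).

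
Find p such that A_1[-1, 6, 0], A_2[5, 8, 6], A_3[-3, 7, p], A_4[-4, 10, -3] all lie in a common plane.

Normal to plane A_1A_2A_4: n = (-30, 0, 30); plane equation n·P = 30.
Requiring n·A_3 = 30: (30)p + (90) = 30.
So p = -2.

-2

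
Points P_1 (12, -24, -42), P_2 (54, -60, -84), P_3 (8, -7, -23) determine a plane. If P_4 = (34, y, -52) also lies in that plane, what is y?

-32

Coplanarity requires P_1P_2 · (P_1P_3 × P_1P_4) = 0.
P_1P_2 = (42, -36, -42), P_1P_3 = (-4, 17, 19); the triple product is linear in y with coefficient -630 and constant term -20160.
Setting it to zero: y = -32.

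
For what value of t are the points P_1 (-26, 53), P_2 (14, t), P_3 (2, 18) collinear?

3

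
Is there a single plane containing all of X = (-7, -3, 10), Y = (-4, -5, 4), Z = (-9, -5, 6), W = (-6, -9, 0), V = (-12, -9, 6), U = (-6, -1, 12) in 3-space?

The plane through X, Y, Z has normal n = XY × XZ = (-4, 24, -10) and equation n·P = -144.
Checking the remaining points: n·W = -192, n·V = -228, n·U = -120.
Since n·W = -192 ≠ -144, W is off the plane and the points are not all coplanar.

No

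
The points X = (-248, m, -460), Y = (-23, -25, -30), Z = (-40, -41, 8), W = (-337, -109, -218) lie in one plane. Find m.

-15

The points are coplanar iff XY · (XZ × XW) = 0.
Expanding, this is linear in m: (15128)m + (226920) = 0.
So m = -15.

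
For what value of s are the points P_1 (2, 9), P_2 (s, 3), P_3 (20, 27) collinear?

-4

The three points are collinear iff det[P_1P_2; P_1P_3] = 0.
This determinant is linear in s: (18)s + (72) = 0, so s = -4.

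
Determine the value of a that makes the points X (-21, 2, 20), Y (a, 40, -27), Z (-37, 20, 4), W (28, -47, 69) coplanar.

-68

Normal to plane XZW: n = (98, 0, -98); plane equation n·P = -4018.
Requiring n·Y = -4018: (98)a + (2646) = -4018.
So a = -68.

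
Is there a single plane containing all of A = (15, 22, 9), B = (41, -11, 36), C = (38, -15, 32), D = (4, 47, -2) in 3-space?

No

The four points are coplanar iff the 3×3 determinant with rows AB, AC, AD is zero.
Rows: (26, -33, 27), (23, -37, 23), (-11, 25, -11).
Expanding along the first row: (26)(-168) − (-33)(0) + (27)(168) = 168.
Nonzero ⇒ not coplanar.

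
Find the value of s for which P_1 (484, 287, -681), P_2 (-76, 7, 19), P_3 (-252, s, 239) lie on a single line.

Direction P_1P_2 = (-560, -280, 700). From the x-coordinate of P_3, the parameter along the line is τ = (-252 − 484)/(-560) = 46/35.
Then s = 287 + 46/35·(-280) = -81.

-81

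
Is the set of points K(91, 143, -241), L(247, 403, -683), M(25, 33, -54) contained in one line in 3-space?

KL = (156, 260, -442), KM = (-66, -110, 187).
Each component of KM is -11/26 times the corresponding component of KL, so KM = -11/26·KL and the points are collinear.

Yes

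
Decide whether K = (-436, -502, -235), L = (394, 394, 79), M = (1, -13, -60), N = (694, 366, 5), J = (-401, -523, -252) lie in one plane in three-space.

No

The plane through K, L, M has normal n = KL × KM = (3254, -8032, 14318) and equation n·P = -751410.
Checking the remaining points: n·N = -609846, n·J = -712254.
Since n·N = -609846 ≠ -751410, N is off the plane and the points are not all coplanar.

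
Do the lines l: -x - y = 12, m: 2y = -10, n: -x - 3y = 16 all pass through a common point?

No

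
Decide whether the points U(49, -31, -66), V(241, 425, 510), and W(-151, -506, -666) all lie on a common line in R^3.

Yes

UV = (192, 456, 576), UW = (-200, -475, -600).
Each component of UW is -25/24 times the corresponding component of UV, so UW = -25/24·UV and the points are collinear.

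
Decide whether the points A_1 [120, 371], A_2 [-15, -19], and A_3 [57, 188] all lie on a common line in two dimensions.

No

A_1A_2 = (-135, -390), A_1A_3 = (-63, -183).
det[A_1A_2; A_1A_3] = (-135)(-183) − (-390)(-63) = 135.
The determinant is nonzero, so they are not collinear.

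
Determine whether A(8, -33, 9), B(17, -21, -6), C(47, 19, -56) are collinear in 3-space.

Yes

AB = (9, 12, -15), AC = (39, 52, -65).
AB × AC = (0, 0, 0).
The cross product vanishes, so the three points are collinear.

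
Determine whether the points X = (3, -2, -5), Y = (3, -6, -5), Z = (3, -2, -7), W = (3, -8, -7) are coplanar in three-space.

Yes

The four points are coplanar iff the 3×3 determinant with rows XY, XZ, XW is zero.
Rows: (0, -4, 0), (0, 0, -2), (0, -6, -2).
Expanding along the first row: (0)(-12) − (-4)(0) + (0)(0) = 0.
Zero determinant ⇒ coplanar.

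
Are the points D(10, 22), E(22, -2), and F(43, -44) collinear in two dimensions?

Yes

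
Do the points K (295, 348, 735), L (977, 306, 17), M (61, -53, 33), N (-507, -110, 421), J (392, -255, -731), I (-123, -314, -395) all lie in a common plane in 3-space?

The plane through K, L, M has normal n = KL × KM = (-258434, 646776, -283310) and equation n·P = -59392832.
Checking the remaining points: n·N = -59392832, n·J = -59134398, n·I = -59392832.
Since n·J = -59134398 ≠ -59392832, J is off the plane and the points are not all coplanar.

No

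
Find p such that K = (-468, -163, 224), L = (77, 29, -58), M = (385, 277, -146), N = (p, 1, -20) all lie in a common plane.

2

The points are coplanar iff KL · (KM × KN) = 0.
Expanding, this is linear in p: (53040)p + (-106080) = 0.
So p = 2.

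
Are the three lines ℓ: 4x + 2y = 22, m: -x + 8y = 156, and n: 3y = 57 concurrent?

The three lines meet at one point iff the augmented coefficient matrix [aᵢ bᵢ cᵢ] has rank < 3, i.e. its determinant vanishes.
Here the determinant is 0.
It vanishes, so the lines are concurrent at (-4, 19).

Yes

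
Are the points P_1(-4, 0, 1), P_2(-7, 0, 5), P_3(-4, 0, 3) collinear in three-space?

P_1P_2 = (-3, 0, 4), P_1P_3 = (0, 0, 2).
P_1P_2 × P_1P_3 = (0, 6, 0).
The cross product is nonzero, so the points do not lie on one line.

No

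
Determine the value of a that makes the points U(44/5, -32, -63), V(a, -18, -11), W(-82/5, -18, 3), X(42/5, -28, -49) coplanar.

Normal to plane UWX: n = (-68, 1632/5, -476/5); plane equation n·P = -25228/5.
Requiring n·V = -25228/5: (-68)a + (-4828) = -25228/5.
So a = 16/5.

16/5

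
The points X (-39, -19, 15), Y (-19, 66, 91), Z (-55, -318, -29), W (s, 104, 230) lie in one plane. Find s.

31/2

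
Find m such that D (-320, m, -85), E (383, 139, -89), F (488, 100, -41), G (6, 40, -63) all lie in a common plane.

8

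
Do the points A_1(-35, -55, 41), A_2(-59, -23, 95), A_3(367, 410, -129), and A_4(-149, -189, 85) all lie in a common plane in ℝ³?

The four points are coplanar iff the 3×3 determinant with rows A_1A_2, A_1A_3, A_1A_4 is zero.
Rows: (-24, 32, 54), (402, 465, -170), (-114, -134, 44).
Expanding along the first row: (-24)(-2320) − (32)(-1692) + (54)(-858) = 63492.
Nonzero ⇒ not coplanar.

No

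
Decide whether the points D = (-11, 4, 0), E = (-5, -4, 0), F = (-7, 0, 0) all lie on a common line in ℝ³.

DE = (6, -8, 0), DF = (4, -4, 0).
DE × DF = (0, 0, 8).
The cross product is nonzero, so the points do not lie on one line.

No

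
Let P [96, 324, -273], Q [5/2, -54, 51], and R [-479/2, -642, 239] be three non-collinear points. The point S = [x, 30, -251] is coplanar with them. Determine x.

-47

Coplanarity requires PQ · (PR × PS) = 0.
PQ = (-187/2, -378, 324), PR = (-671/2, -966, 512); the triple product is linear in x with coefficient 119448 and constant term 5614056.
Setting it to zero: x = -47.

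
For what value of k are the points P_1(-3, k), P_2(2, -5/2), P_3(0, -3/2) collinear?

The three points are collinear iff det[P_1P_2; P_1P_3] = 0.
This determinant is linear in k: (-2)k + (0) = 0, so k = 0.

0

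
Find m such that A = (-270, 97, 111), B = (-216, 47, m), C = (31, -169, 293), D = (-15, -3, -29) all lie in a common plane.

149

The points are coplanar iff AB · (AC × AD) = 0.
Expanding, this is linear in m: (37730)m + (-5621770) = 0.
So m = 149.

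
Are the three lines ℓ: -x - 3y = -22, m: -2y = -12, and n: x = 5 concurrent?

No

The three lines meet at one point iff the augmented coefficient matrix [aᵢ bᵢ cᵢ] has rank < 3, i.e. its determinant vanishes.
Here the determinant is 2.
Nonzero, so no common point exists.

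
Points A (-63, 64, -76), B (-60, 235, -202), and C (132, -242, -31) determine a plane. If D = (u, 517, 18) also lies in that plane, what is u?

-530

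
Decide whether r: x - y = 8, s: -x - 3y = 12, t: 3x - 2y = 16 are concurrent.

The three lines meet at one point iff the augmented coefficient matrix [aᵢ bᵢ cᵢ] has rank < 3, i.e. its determinant vanishes.
Here the determinant is 12.
Nonzero, so no common point exists.

No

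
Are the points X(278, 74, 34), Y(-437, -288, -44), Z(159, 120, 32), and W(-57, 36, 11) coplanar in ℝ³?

No

With X as base: XY = (-715, -362, -78), XZ = (-119, 46, -2), XW = (-335, -38, -23).
XZ × XW = (-1134, -2067, 19932).
XY · (XZ × XW) = 4368.
Since 4368 ≠ 0, the four points are not coplanar.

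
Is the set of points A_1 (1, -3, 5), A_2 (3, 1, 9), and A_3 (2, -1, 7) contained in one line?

Yes

A_1A_2 = (2, 4, 4), A_1A_3 = (1, 2, 2).
A_1A_2 × A_1A_3 = (0, 0, 0).
The cross product vanishes, so the three points are collinear.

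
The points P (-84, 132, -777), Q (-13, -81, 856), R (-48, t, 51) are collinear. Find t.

Direction PQ = (71, -213, 1633). From the x-coordinate of R, the parameter along the line is τ = (-48 − (-84))/71 = 36/71.
Then t = 132 + 36/71·(-213) = 24.

24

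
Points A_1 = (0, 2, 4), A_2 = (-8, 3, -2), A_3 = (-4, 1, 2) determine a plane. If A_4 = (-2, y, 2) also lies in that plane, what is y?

Coplanarity requires A_1A_2 · (A_1A_3 × A_1A_4) = 0.
A_1A_2 = (-8, 1, -6), A_1A_3 = (-4, -1, -2); the triple product is linear in y with coefficient 8 and constant term -24.
Setting it to zero: y = 3.

3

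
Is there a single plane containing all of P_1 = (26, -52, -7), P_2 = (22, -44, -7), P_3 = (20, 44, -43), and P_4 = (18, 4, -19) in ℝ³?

A normal to the plane through P_1, P_2, P_3 is n = P_1P_2 × P_1P_3 = (-288, -144, -336).
The plane has equation n·P = 2352. For P_4: n·P_4 = 624.
624 ≠ 2352, so P_4 is off the plane.

No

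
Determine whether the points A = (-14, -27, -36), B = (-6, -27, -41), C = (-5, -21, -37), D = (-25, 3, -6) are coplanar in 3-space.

Yes

The four points are coplanar iff the 3×3 determinant with rows AB, AC, AD is zero.
Rows: (8, 0, -5), (9, 6, -1), (-11, 30, 30).
Expanding along the first row: (8)(210) − (0)(259) + (-5)(336) = 0.
Zero determinant ⇒ coplanar.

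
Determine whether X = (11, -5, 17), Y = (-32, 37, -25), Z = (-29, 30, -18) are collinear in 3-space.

XY = (-43, 42, -42), XZ = (-40, 35, -35).
Comparing components 3 and 1: (-42)(-40) − (-43)(-35) = 175 ≠ 0, so XY and XZ are not parallel and the points are not collinear.

No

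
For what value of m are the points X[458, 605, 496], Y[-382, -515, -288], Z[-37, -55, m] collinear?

Direction XY = (-840, -1120, -784). From the x-coordinate of Z, the parameter along the line is τ = (-37 − 458)/(-840) = 33/56.
Then m = 496 + 33/56·(-784) = 34.

34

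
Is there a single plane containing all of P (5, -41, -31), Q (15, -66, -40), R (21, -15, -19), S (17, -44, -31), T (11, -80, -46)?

The plane through P, Q, R has normal n = PQ × PR = (-66, -264, 660) and equation n·X = -9966.
Checking the remaining points: n·S = -9966, n·T = -9966.
All equal -9966, so all 5 points lie in one plane.

Yes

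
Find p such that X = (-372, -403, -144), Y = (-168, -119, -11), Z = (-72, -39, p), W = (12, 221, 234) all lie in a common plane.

-25

Normal to plane XYW: n = (24360, -26040, 18240); plane equation n·P = -1194360.
Requiring n·Z = -1194360: (18240)p + (-738360) = -1194360.
So p = -25.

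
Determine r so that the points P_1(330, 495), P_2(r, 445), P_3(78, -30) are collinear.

306

The three points are collinear iff det[P_1P_2; P_1P_3] = 0.
This determinant is linear in r: (-525)r + (160650) = 0, so r = 306.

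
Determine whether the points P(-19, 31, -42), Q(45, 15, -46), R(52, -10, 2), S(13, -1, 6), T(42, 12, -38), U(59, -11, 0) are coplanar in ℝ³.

The plane through P, Q, R has normal n = PQ × PR = (-868, -3100, -1488) and equation n·X = -17112.
Checking the remaining points: n·S = -17112, n·T = -17112, n·U = -17112.
All equal -17112, so all 6 points lie in one plane.

Yes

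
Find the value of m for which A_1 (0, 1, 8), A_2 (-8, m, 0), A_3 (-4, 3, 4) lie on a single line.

Collinearity requires A_1A_2 × A_1A_3 = 0; each component is linear in m.
The x-component gives (-4)m + (20) = 0, so m = 5.
The remaining components then also vanish.

5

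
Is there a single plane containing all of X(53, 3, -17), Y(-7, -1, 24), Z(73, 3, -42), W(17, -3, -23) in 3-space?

Yes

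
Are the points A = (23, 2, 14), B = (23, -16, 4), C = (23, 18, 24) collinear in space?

AB = (0, -18, -10), AC = (0, 16, 10).
AB × AC = (-20, 0, 0).
The cross product is nonzero, so the points do not lie on one line.

No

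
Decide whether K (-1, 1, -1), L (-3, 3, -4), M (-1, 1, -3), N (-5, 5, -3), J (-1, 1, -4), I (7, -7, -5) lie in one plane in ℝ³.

The plane through K, L, M has normal n = KL × KM = (-4, -4, 0) and equation n·P = 0.
Checking the remaining points: n·N = 0, n·J = 0, n·I = 0.
All equal 0, so all 6 points lie in one plane.

Yes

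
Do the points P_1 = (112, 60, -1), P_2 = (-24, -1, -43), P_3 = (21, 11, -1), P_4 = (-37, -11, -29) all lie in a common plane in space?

The four points are coplanar iff the 3×3 determinant with rows P_1P_2, P_1P_3, P_1P_4 is zero.
Rows: (-136, -61, -42), (-91, -49, 0), (-149, -71, -28).
Expanding along the first row: (-136)(1372) − (-61)(2548) + (-42)(-840) = 4116.
Nonzero ⇒ not coplanar.

No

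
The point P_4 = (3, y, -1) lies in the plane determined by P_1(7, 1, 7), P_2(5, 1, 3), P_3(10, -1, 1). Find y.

1

A normal to the plane is n = P_1P_2 × P_1P_3 = (-8, -24, 4).
P_4 lies in the plane iff n · P_1P_4 = 0.
This gives (-24)y + (24) = 0, so y = 1.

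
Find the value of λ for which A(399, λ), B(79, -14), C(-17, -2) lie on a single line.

-54

Collinearity: (A − B) must be parallel to (C − B) = (-96, 12).
Cross-multiplying the components: (λ − (-14))·(-96) = (320)·(12).
Solving gives λ = -54.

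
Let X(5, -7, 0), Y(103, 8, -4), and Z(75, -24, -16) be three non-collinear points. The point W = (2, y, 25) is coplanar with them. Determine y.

45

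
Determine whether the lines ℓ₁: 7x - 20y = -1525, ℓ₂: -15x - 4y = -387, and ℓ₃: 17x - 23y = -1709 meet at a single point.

The three lines meet at one point iff the augmented coefficient matrix [aᵢ bᵢ cᵢ] has rank < 3, i.e. its determinant vanishes.
Here the determinant is 0.
It vanishes, so the lines are concurrent at (5, 78).

Yes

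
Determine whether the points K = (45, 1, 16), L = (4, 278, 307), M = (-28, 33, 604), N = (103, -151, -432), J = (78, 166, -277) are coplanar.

The plane through K, L, M has normal n = KL × KM = (153564, 2865, 18909) and equation n·P = 7215789.
Checking the remaining points: n·N = 7215789, n·J = 7215789.
All equal 7215789, so all 5 points lie in one plane.

Yes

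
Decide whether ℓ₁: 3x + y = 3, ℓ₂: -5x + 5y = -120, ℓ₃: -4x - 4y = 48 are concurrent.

No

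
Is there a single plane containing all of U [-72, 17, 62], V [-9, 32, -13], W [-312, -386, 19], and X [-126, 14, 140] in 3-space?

The four points are coplanar iff the 3×3 determinant with rows UV, UW, UX is zero.
Rows: (63, 15, -75), (-240, -403, -43), (-54, -3, 78).
Expanding along the first row: (63)(-31563) − (15)(-21042) + (-75)(-21042) = -94689.
Nonzero ⇒ not coplanar.

No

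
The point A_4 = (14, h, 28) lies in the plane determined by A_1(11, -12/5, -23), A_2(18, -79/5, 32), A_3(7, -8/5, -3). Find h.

-59/5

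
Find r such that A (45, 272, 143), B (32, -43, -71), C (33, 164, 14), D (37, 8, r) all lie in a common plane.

Normal to plane ABC: n = (17523, 891, -2376); plane equation n·P = 691119.
Requiring n·D = 691119: (-2376)r + (655479) = 691119.
So r = -15.

-15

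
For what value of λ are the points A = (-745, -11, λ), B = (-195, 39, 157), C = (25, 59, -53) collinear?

682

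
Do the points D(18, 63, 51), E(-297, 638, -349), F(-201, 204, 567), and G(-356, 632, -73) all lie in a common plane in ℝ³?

With D as base: DE = (-315, 575, -400), DF = (-219, 141, 516), DG = (-374, 569, -124).
DF × DG = (-311088, -220140, -71877).
DE · (DF × DG) = 163020.
Since 163020 ≠ 0, the four points are not coplanar.

No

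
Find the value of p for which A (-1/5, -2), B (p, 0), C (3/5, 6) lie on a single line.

The three points are collinear iff det[AB; AC] = 0.
This determinant is linear in p: (8)p + (0) = 0, so p = 0.

0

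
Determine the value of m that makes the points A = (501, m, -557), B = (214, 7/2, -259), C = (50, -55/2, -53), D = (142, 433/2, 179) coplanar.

197/2

Coplanarity ⇔ det[AB; AC; AD] = 0.
Expanding, this is linear in m: (-57000)m + (5614500) = 0.
So m = 197/2.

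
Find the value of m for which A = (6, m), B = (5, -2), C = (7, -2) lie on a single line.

-2

Collinearity: (A − B) must be parallel to (C − B) = (2, 0).
Cross-multiplying the components: (m − (-2))·(2) = (1)·(0).
Solving gives m = -2.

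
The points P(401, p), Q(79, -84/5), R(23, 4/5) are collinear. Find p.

The three points are collinear iff det[PQ; PR] = 0.
This determinant is linear in p: (-56)p + (-6608) = 0, so p = -118.

-118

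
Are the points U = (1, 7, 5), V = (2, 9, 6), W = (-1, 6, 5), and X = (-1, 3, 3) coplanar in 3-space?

Yes

The four points are coplanar iff the 3×3 determinant with rows UV, UW, UX is zero.
Rows: (1, 2, 1), (-2, -1, 0), (-2, -4, -2).
Expanding along the first row: (1)(2) − (2)(4) + (1)(6) = 0.
Zero determinant ⇒ coplanar.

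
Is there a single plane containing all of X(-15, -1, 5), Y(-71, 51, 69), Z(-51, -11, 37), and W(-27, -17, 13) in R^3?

With X as base: XY = (-56, 52, 64), XZ = (-36, -10, 32), XW = (-12, -16, 8).
XZ × XW = (432, -96, 456).
XY · (XZ × XW) = 0.
The scalar triple product vanishes, so the four points are coplanar.

Yes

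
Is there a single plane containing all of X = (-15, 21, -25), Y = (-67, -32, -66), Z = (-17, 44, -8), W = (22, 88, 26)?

No

The four points are coplanar iff the 3×3 determinant with rows XY, XZ, XW is zero.
Rows: (-52, -53, -41), (-2, 23, 17), (37, 67, 51).
Expanding along the first row: (-52)(34) − (-53)(-731) + (-41)(-985) = -126.
Nonzero ⇒ not coplanar.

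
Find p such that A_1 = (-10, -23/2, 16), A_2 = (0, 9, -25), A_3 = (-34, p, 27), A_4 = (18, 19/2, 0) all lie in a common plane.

-57/2

The points are coplanar iff A_1A_2 · (A_1A_3 × A_1A_4) = 0.
Expanding, this is linear in p: (988)p + (28158) = 0.
So p = -57/2.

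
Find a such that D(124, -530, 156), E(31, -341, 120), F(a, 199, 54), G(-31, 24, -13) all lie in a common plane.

-303

Normal to plane DEG: n = (-11997, -10137, -22227); plane equation n·P = 417570.
Requiring n·F = 417570: (-11997)a + (-3217521) = 417570.
So a = -303.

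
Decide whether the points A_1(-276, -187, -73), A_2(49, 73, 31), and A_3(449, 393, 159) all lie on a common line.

Yes

A_1A_2 = (325, 260, 104), A_1A_3 = (725, 580, 232).
A_1A_2 × A_1A_3 = (0, 0, 0).
The cross product vanishes, so the three points are collinear.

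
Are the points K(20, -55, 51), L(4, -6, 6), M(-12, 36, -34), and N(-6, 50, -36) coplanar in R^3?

With K as base: KL = (-16, 49, -45), KM = (-32, 91, -85), KN = (-26, 105, -87).
KM × KN = (1008, -574, -994).
KL · (KM × KN) = 476.
Since 476 ≠ 0, the four points are not coplanar.

No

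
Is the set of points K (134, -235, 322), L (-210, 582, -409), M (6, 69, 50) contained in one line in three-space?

KL = (-344, 817, -731), KM = (-128, 304, -272).
KL × KM = (0, 0, 0).
The cross product vanishes, so the three points are collinear.

Yes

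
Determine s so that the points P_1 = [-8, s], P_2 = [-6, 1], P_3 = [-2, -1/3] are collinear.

The three points are collinear iff det[P_1P_2; P_1P_3] = 0.
This determinant is linear in s: (4)s + (-20/3) = 0, so s = 5/3.

5/3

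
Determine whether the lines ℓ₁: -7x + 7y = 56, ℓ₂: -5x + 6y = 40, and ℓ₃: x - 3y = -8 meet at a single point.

Yes

Intersecting ℓ₁ and ℓ₂: solving the 2×2 system gives (x, y) = (-8, 0).
Substitute into ℓ₃: (1)(-8) + (-3)(0) = -8.
This equals -8, so (-8, 0) lies on all three lines and they are concurrent.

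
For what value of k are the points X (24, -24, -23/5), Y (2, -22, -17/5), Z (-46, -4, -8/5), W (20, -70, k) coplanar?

The points are coplanar iff XY · (XZ × XW) = 0.
Expanding, this is linear in k: (-300)k + (-480) = 0.
So k = -8/5.

-8/5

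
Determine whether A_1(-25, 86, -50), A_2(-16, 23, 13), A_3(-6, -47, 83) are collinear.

Yes

A_1A_2 = (9, -63, 63), A_1A_3 = (19, -133, 133).
A_1A_2 × A_1A_3 = (0, 0, 0).
The cross product vanishes, so the three points are collinear.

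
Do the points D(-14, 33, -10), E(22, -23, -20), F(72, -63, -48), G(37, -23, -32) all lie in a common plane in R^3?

No

A normal to the plane through D, E, F is n = DE × DF = (1168, 508, 1360).
The plane has equation n·P = -13188. For G: n·G = -11988.
-11988 ≠ -13188, so G is off the plane.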